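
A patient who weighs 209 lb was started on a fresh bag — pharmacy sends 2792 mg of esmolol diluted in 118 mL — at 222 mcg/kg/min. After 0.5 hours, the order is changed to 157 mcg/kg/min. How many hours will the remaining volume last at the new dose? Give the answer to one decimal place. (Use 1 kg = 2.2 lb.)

Initial rate:
Weight = 209 lb ÷ 2.2 lb/kg = 95 kg
Dose = 222 mcg/kg/min × 95 kg = 21090 mcg/min
21090 mcg/min × 60 min/hr = 1265400 mcg/hr
Concentration = 2792 mg ÷ 118 mL = 23.66102 mg/mL = 23661.02 mcg/mL
Rate = 1265400 mcg/hr ÷ 23661.02 mcg/mL = 53.48037 mL/hr
Volume infused so far = 53.48037 mL/hr × 0.5 hr = 26.74019 mL
Volume remaining = 118 − 26.74019 = 91.25981 mL
New rate:
Dose = 157 mcg/kg/min × 95 kg = 14915 mcg/min
14915 mcg/min × 60 min/hr = 894900 mcg/hr
Rate = 894900 mcg/hr ÷ 23661.02 mcg/mL = 37.8217 mL/hr
Time remaining = 91.25981 mL ÷ 37.8217 mL/hr = 2.412895 hr

2.4 hours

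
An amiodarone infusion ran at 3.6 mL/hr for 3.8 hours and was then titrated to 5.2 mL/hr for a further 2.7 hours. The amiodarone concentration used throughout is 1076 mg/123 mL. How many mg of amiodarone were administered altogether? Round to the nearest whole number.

242 mg

Concentration = 1076 mg ÷ 123 mL = 8.747967 mg/mL
Stage 1: 3.6 mL/hr × 3.8 hr = 13.68 mL → 13.68 mL × 8.747967 mg/mL = 119.6722 mg
Stage 2: 5.2 mL/hr × 2.7 hr = 14.04 mL → 14.04 mL × 8.747967 mg/mL = 122.8215 mg
Total = 119.6722 + 122.8215 = 242.4937 mg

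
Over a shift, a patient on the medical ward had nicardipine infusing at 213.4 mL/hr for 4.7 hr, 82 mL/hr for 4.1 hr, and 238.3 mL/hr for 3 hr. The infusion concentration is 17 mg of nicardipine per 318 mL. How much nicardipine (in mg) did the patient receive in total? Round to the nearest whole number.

110 mg

Concentration = 17 mg ÷ 318 mL = 0.05345912 mg/mL
Stage 1: 213.4 mL/hr × 4.7 hr = 1002.98 mL → 1002.98 mL × 0.05345912 mg/mL = 53.61843 mg
Stage 2: 82 mL/hr × 4.1 hr = 336.2 mL → 336.2 mL × 0.05345912 mg/mL = 17.97296 mg
Stage 3: 238.3 mL/hr × 3 hr = 714.9 mL → 714.9 mL × 0.05345912 mg/mL = 38.21792 mg
Total = 53.61843 + 17.97296 + 38.21792 = 109.8093 mg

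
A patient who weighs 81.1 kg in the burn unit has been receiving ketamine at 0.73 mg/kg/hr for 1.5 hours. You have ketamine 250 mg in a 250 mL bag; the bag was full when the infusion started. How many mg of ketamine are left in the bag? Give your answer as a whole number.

Dose = 0.73 mg/kg/hr × 81.1 kg = 59.203 mg/hr
Concentration = 250 mg ÷ 250 mL = 1 mg/mL
Rate = 59.203 mg/hr ÷ 1 mg/mL = 59.203 mL/hr
Volume infused = 59.203 mL/hr × 1.5 hr = 88.8045 mL
Volume remaining = 250 − 88.8045 = 161.1955 mL
Drug remaining = 161.1955 mL × 1 mg/mL = 161.1955 mg

161 mg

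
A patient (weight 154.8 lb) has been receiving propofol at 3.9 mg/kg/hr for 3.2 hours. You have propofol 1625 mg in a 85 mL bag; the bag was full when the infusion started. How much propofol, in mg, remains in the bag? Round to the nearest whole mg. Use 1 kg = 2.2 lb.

747 mg

Weight = 154.8 lb ÷ 2.2 lb/kg = 70.36364 kg
Dose = 3.9 mg/kg/hr × 70.36364 kg = 274.4182 mg/hr
Concentration = 1625 mg ÷ 85 mL = 19.11765 mg/mL
Rate = 274.4182 mg/hr ÷ 19.11765 mg/mL = 14.35418 mL/hr
Volume infused = 14.35418 mL/hr × 3.2 hr = 45.93338 mL
Volume remaining = 85 − 45.93338 = 39.06662 mL
Drug remaining = 39.06662 mL × 19.11765 mg/mL = 746.8618 mg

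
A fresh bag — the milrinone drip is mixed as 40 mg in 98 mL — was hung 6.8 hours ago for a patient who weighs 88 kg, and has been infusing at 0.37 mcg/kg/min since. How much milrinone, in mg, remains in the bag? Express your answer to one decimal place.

Dose = 0.37 mcg/kg/min × 88 kg = 32.56 mcg/min
32.56 mcg/min × 60 min/hr = 1953.6 mcg/hr
Concentration = 40 mg ÷ 98 mL = 0.4081633 mg/mL = 408.1633 mcg/mL
Rate = 1953.6 mcg/hr ÷ 408.1633 mcg/mL = 4.78632 mL/hr
Volume infused = 4.78632 mL/hr × 6.8 hr = 32.54698 mL
Volume remaining = 98 − 32.54698 = 65.45302 mL
Drug remaining = 65.45302 mL × 408.1633 mcg/mL = 26715.52 mcg = 26.71552 mg

26.7 mg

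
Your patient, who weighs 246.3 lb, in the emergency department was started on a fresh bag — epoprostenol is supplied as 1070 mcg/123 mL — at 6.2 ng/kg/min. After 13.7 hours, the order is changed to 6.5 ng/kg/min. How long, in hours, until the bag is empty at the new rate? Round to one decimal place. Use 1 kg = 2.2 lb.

11.4 hours

Initial rate:
Weight = 246.3 lb ÷ 2.2 lb/kg = 111.9545 kg
Dose = 6.2 ng/kg/min × 111.9545 kg = 694.1182 ng/min
694.1182 ng/min × 60 min/hr = 41647.09 ng/hr
Concentration = 1070 mcg ÷ 123 mL = 8.699187 mcg/mL = 8699.187 ng/mL
Rate = 41647.09 ng/hr ÷ 8699.187 ng/mL = 4.787469 mL/hr
Volume infused so far = 4.787469 mL/hr × 13.7 hr = 65.58833 mL
Volume remaining = 123 − 65.58833 = 57.41167 mL
New rate:
Dose = 6.5 ng/kg/min × 111.9545 kg = 727.7045 ng/min
727.7045 ng/min × 60 min/hr = 43662.27 ng/hr
Rate = 43662.27 ng/hr ÷ 8699.187 ng/mL = 5.019121 mL/hr
Time remaining = 57.41167 mL ÷ 5.019121 mL/hr = 11.43859 hr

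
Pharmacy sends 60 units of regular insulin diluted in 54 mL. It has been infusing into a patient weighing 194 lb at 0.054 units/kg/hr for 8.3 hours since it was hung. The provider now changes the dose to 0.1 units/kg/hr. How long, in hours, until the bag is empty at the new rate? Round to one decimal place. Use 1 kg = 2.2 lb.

Initial rate:
Weight = 194 lb ÷ 2.2 lb/kg = 88.18182 kg
Dose = 0.054 units/kg/hr × 88.18182 kg = 4.761818 units/hr
Concentration = 60 units ÷ 54 mL = 1.111111 units/mL
Rate = 4.761818 units/hr ÷ 1.111111 units/mL = 4.285636 mL/hr
Volume infused so far = 4.285636 mL/hr × 8.3 hr = 35.57078 mL
Volume remaining = 54 − 35.57078 = 18.42922 mL
New rate:
Dose = 0.1 units/kg/hr × 88.18182 kg = 8.818182 units/hr
Rate = 8.818182 units/hr ÷ 1.111111 units/mL = 7.936364 mL/hr
Time remaining = 18.42922 mL ÷ 7.936364 mL/hr = 2.322124 hr

2.3 hours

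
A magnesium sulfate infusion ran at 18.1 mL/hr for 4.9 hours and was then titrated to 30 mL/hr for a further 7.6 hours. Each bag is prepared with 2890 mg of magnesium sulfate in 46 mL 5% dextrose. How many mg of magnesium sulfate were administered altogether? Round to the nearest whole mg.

19896 mg

Concentration = 2890 mg ÷ 46 mL = 62.82609 mg/mL
Stage 1: 18.1 mL/hr × 4.9 hr = 88.69 mL → 88.69 mL × 62.82609 mg/mL = 5572.046 mg
Stage 2: 30 mL/hr × 7.6 hr = 228 mL → 228 mL × 62.82609 mg/mL = 14324.35 mg
Total = 5572.046 + 14324.35 = 19896.39 mg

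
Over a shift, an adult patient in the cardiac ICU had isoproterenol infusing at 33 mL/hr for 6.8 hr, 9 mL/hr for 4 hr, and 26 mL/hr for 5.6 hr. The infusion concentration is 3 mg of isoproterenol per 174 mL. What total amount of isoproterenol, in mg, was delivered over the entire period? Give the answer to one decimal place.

7.0 mg

Concentration = 3 mg ÷ 174 mL = 0.01724138 mg/mL
Stage 1: 33 mL/hr × 6.8 hr = 224.4 mL → 224.4 mL × 0.01724138 mg/mL = 3.868966 mg
Stage 2: 9 mL/hr × 4 hr = 36 mL → 36 mL × 0.01724138 mg/mL = 0.6206897 mg
Stage 3: 26 mL/hr × 5.6 hr = 145.6 mL → 145.6 mL × 0.01724138 mg/mL = 2.510345 mg
Total = 3.868966 + 0.6206897 + 2.510345 = 7 mg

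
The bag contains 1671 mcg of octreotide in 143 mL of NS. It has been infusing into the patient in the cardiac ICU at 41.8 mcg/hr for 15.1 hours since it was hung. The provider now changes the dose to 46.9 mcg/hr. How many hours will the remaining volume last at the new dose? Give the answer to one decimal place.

22.2 hours

Initial rate:
Concentration = 1671 mcg ÷ 143 mL = 11.68531 mcg/mL
Rate = 41.8 mcg/hr ÷ 11.68531 mcg/mL = 3.577139 mL/hr
Volume infused so far = 3.577139 mL/hr × 15.1 hr = 54.01481 mL
Volume remaining = 143 − 54.01481 = 88.98519 mL
New rate:
Rate = 46.9 mcg/hr ÷ 11.68531 mcg/mL = 4.013585 mL/hr
Time remaining = 88.98519 mL ÷ 4.013585 mL/hr = 22.171 hr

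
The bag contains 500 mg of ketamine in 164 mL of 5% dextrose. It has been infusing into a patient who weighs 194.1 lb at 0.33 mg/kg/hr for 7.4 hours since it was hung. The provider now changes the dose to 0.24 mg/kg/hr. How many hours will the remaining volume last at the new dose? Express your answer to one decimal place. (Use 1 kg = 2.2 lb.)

13.4 hours

Initial rate:
Weight = 194.1 lb ÷ 2.2 lb/kg = 88.22727 kg
Dose = 0.33 mg/kg/hr × 88.22727 kg = 29.115 mg/hr
Concentration = 500 mg ÷ 164 mL = 3.04878 mg/mL
Rate = 29.115 mg/hr ÷ 3.04878 mg/mL = 9.54972 mL/hr
Volume infused so far = 9.54972 mL/hr × 7.4 hr = 70.66793 mL
Volume remaining = 164 − 70.66793 = 93.33207 mL
New rate:
Dose = 0.24 mg/kg/hr × 88.22727 kg = 21.17455 mg/hr
Rate = 21.17455 mg/hr ÷ 3.04878 mg/mL = 6.945251 mL/hr
Time remaining = 93.33207 mL ÷ 6.945251 mL/hr = 13.43826 hr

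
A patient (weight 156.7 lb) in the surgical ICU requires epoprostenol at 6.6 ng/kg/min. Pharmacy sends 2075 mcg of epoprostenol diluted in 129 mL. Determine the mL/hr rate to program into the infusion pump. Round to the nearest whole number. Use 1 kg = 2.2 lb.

2 mL/hr

Weight = 156.7 lb ÷ 2.2 lb/kg = 71.22727 kg
Dose = 6.6 ng/kg/min × 71.22727 kg = 470.1 ng/min
470.1 ng/min × 60 min/hr = 28206 ng/hr
Concentration = 2075 mcg ÷ 129 mL = 16.08527 mcg/mL = 16085.27 ng/mL
Rate = 28206 ng/hr ÷ 16085.27 ng/mL = 1.75353 mL/hr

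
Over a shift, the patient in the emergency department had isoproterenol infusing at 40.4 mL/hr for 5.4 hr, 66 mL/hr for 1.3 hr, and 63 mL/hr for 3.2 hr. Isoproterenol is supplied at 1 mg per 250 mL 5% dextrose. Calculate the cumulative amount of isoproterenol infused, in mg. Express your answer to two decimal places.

2.02 mg

Concentration = 1 mg ÷ 250 mL = 0.004 mg/mL
Stage 1: 40.4 mL/hr × 5.4 hr = 218.16 mL → 218.16 mL × 0.004 mg/mL = 0.87264 mg
Stage 2: 66 mL/hr × 1.3 hr = 85.8 mL → 85.8 mL × 0.004 mg/mL = 0.3432 mg
Stage 3: 63 mL/hr × 3.2 hr = 201.6 mL → 201.6 mL × 0.004 mg/mL = 0.8064 mg
Total = 0.87264 + 0.3432 + 0.8064 = 2.02224 mg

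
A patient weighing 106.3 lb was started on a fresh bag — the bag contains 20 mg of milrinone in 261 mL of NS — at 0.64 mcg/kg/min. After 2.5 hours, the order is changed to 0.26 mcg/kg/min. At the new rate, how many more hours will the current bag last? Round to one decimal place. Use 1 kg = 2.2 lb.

Initial rate:
Weight = 106.3 lb ÷ 2.2 lb/kg = 48.31818 kg
Dose = 0.64 mcg/kg/min × 48.31818 kg = 30.92364 mcg/min
30.92364 mcg/min × 60 min/hr = 1855.418 mcg/hr
Concentration = 20 mg ÷ 261 mL = 0.07662835 mg/mL = 76.62835 mcg/mL
Rate = 1855.418 mcg/hr ÷ 76.62835 mcg/mL = 24.21321 mL/hr
Volume infused so far = 24.21321 mL/hr × 2.5 hr = 60.53302 mL
Volume remaining = 261 − 60.53302 = 200.467 mL
New rate:
Dose = 0.26 mcg/kg/min × 48.31818 kg = 12.56273 mcg/min
12.56273 mcg/min × 60 min/hr = 753.7636 mcg/hr
Rate = 753.7636 mcg/hr ÷ 76.62835 mcg/mL = 9.836615 mL/hr
Time remaining = 200.467 mL ÷ 9.836615 mL/hr = 20.37967 hr

20.4 hours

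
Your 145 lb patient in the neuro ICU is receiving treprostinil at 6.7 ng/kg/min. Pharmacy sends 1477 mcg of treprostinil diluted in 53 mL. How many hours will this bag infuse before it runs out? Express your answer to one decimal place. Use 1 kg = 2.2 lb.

55.7 hours

Weight = 145 lb ÷ 2.2 lb/kg = 65.90909 kg
Dose = 6.7 ng/kg/min × 65.90909 kg = 441.5909 ng/min
441.5909 ng/min × 60 min/hr = 26495.45 ng/hr
Concentration = 1477 mcg ÷ 53 mL = 27.86792 mcg/mL = 27867.92 ng/mL
Rate = 26495.45 ng/hr ÷ 27867.92 ng/mL = 0.9507509 mL/hr
Duration = 53 mL ÷ 0.9507509 mL/hr = 55.74541 hr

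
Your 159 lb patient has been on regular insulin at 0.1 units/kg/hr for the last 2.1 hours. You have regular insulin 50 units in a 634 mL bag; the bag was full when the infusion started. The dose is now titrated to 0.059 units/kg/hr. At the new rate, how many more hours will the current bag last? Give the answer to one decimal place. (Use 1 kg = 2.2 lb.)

8.2 hours

Initial rate:
Weight = 159 lb ÷ 2.2 lb/kg = 72.27273 kg
Dose = 0.1 units/kg/hr × 72.27273 kg = 7.227273 units/hr
Concentration = 50 units ÷ 634 mL = 0.07886435 units/mL
Rate = 7.227273 units/hr ÷ 0.07886435 units/mL = 91.64182 mL/hr
Volume infused so far = 91.64182 mL/hr × 2.1 hr = 192.4478 mL
Volume remaining = 634 − 192.4478 = 441.5522 mL
New rate:
Dose = 0.059 units/kg/hr × 72.27273 kg = 4.264091 units/hr
Rate = 4.264091 units/hr ÷ 0.07886435 units/mL = 54.06867 mL/hr
Time remaining = 441.5522 mL ÷ 54.06867 mL/hr = 8.166507 hr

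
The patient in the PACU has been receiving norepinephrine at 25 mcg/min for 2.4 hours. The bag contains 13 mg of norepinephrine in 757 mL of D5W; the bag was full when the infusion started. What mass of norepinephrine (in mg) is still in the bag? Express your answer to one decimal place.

9.4 mg

25 mcg/min × 60 min/hr = 1500 mcg/hr
Concentration = 13 mg ÷ 757 mL = 0.01717305 mg/mL = 17.17305 mcg/mL
Rate = 1500 mcg/hr ÷ 17.17305 mcg/mL = 87.34615 mL/hr
Volume infused = 87.34615 mL/hr × 2.4 hr = 209.6308 mL
Volume remaining = 757 − 209.6308 = 547.3692 mL
Drug remaining = 547.3692 mL × 17.17305 mcg/mL = 9400 mcg = 9.4 mg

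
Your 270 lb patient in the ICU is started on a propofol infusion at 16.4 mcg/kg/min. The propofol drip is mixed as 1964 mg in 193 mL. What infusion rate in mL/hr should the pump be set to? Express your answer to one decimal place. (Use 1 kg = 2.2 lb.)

11.9 mL/hr

Weight = 270 lb ÷ 2.2 lb/kg = 122.7273 kg
Dose = 16.4 mcg/kg/min × 122.7273 kg = 2012.727 mcg/min
2012.727 mcg/min × 60 min/hr = 120763.6 mcg/hr
Concentration = 1964 mg ÷ 193 mL = 10.17617 mg/mL = 10176.17 mcg/mL
Rate = 120763.6 mcg/hr ÷ 10176.17 mcg/mL = 11.8673 mL/hr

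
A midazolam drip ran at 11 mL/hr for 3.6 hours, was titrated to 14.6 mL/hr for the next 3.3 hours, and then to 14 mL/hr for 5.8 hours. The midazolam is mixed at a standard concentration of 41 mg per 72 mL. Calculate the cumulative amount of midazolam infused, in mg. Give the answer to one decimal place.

96.2 mg

Concentration = 41 mg ÷ 72 mL = 0.5694444 mg/mL
Stage 1: 11 mL/hr × 3.6 hr = 39.6 mL → 39.6 mL × 0.5694444 mg/mL = 22.55 mg
Stage 2: 14.6 mL/hr × 3.3 hr = 48.18 mL → 48.18 mL × 0.5694444 mg/mL = 27.43583 mg
Stage 3: 14 mL/hr × 5.8 hr = 81.2 mL → 81.2 mL × 0.5694444 mg/mL = 46.23889 mg
Total = 22.55 + 27.43583 + 46.23889 = 96.22472 mg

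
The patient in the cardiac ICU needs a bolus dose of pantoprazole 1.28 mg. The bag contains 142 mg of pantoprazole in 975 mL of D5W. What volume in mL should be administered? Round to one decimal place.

8.8 mL

Concentration = 142 mg ÷ 975 mL = 0.145641 mg/mL
Volume = 1.28 mg ÷ 0.145641 mg/mL = 8.788732 mL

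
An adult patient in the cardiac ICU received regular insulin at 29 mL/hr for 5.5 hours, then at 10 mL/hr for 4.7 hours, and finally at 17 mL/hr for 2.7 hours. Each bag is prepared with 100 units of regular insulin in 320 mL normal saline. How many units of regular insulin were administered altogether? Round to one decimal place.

78.9 units

Concentration = 100 units ÷ 320 mL = 0.3125 units/mL
Stage 1: 29 mL/hr × 5.5 hr = 159.5 mL → 159.5 mL × 0.3125 units/mL = 49.84375 units
Stage 2: 10 mL/hr × 4.7 hr = 47 mL → 47 mL × 0.3125 units/mL = 14.6875 units
Stage 3: 17 mL/hr × 2.7 hr = 45.9 mL → 45.9 mL × 0.3125 units/mL = 14.34375 units
Total = 49.84375 + 14.6875 + 14.34375 = 78.875 units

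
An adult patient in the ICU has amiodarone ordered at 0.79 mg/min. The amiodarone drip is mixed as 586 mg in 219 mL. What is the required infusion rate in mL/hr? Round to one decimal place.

17.7 mL/hr

0.79 mg/min × 60 min/hr = 47.4 mg/hr
Concentration = 586 mg ÷ 219 mL = 2.675799 mg/mL
Rate = 47.4 mg/hr ÷ 2.675799 mg/mL = 17.71433 mL/hr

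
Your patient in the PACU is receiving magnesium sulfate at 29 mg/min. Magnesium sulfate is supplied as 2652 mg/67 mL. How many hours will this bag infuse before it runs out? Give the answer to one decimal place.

29 mg/min × 60 min/hr = 1740 mg/hr
Concentration = 2652 mg ÷ 67 mL = 39.58209 mg/mL
Rate = 1740 mg/hr ÷ 39.58209 mg/mL = 43.95928 mL/hr
Duration = 67 mL ÷ 43.95928 mL/hr = 1.524138 hr

1.5 hours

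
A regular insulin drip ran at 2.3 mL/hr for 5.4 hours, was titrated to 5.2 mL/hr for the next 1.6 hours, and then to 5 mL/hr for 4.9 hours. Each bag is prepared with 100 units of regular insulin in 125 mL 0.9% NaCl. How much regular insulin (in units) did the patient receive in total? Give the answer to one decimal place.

Concentration = 100 units ÷ 125 mL = 0.8 units/mL
Stage 1: 2.3 mL/hr × 5.4 hr = 12.42 mL → 12.42 mL × 0.8 units/mL = 9.936 units
Stage 2: 5.2 mL/hr × 1.6 hr = 8.32 mL → 8.32 mL × 0.8 units/mL = 6.656 units
Stage 3: 5 mL/hr × 4.9 hr = 24.5 mL → 24.5 mL × 0.8 units/mL = 19.6 units
Total = 9.936 + 6.656 + 19.6 = 36.192 units

36.2 units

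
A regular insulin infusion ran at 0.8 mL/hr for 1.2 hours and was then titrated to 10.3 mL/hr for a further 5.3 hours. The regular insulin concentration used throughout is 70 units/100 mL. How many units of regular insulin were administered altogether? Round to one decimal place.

Concentration = 70 units ÷ 100 mL = 0.7 units/mL
Stage 1: 0.8 mL/hr × 1.2 hr = 0.96 mL → 0.96 mL × 0.7 units/mL = 0.672 units
Stage 2: 10.3 mL/hr × 5.3 hr = 54.59 mL → 54.59 mL × 0.7 units/mL = 38.213 units
Total = 0.672 + 38.213 = 38.885 units

38.9 units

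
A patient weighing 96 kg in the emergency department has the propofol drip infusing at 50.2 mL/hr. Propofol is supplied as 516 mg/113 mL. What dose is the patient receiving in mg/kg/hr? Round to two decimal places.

2.39 mg/kg/hr

Concentration = 516 mg ÷ 113 mL = 4.566372 mg/mL
Drug rate = 50.2 mL/hr × 4.566372 mg/mL = 229.2319 mg/hr
229.2319 mg/hr ÷ 96 kg = 2.387832 mg/kg/hr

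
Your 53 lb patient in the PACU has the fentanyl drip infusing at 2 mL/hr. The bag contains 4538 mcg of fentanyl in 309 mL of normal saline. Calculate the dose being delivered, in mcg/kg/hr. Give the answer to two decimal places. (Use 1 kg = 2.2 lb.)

Weight = 53 lb ÷ 2.2 lb/kg = 24.09091 kg
Concentration = 4538 mcg ÷ 309 mL = 14.68608 mcg/mL
Drug rate = 2 mL/hr × 14.68608 mcg/mL = 29.37217 mcg/hr
29.37217 mcg/hr ÷ 24.09091 kg = 1.219222 mcg/kg/hr

1.22 mcg/kg/hr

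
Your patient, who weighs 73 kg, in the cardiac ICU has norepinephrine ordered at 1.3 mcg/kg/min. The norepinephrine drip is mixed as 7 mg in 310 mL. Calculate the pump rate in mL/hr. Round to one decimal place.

252.2 mL/hr

Dose = 1.3 mcg/kg/min × 73 kg = 94.9 mcg/min
94.9 mcg/min × 60 min/hr = 5694 mcg/hr
Concentration = 7 mg ÷ 310 mL = 0.02258065 mg/mL = 22.58065 mcg/mL
Rate = 5694 mcg/hr ÷ 22.58065 mcg/mL = 252.1629 mL/hr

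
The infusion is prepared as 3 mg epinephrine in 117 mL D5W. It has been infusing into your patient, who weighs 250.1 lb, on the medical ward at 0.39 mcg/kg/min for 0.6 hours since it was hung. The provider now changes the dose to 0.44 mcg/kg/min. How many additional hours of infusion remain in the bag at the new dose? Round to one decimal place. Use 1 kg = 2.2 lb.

Initial rate:
Weight = 250.1 lb ÷ 2.2 lb/kg = 113.6818 kg
Dose = 0.39 mcg/kg/min × 113.6818 kg = 44.33591 mcg/min
44.33591 mcg/min × 60 min/hr = 2660.155 mcg/hr
Concentration = 3 mg ÷ 117 mL = 0.02564103 mg/mL = 25.64103 mcg/mL
Rate = 2660.155 mcg/hr ÷ 25.64103 mcg/mL = 103.746 mL/hr
Volume infused so far = 103.746 mL/hr × 0.6 hr = 62.24762 mL
Volume remaining = 117 − 62.24762 = 54.75238 mL
New rate:
Dose = 0.44 mcg/kg/min × 113.6818 kg = 50.02 mcg/min
50.02 mcg/min × 60 min/hr = 3001.2 mcg/hr
Rate = 3001.2 mcg/hr ÷ 25.64103 mcg/mL = 117.0468 mL/hr
Time remaining = 54.75238 mL ÷ 117.0468 mL/hr = 0.467782 hr

0.5 hours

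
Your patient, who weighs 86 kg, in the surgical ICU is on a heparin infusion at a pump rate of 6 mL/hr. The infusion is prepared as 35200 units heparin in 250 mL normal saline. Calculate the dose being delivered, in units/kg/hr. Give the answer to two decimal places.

9.82 units/kg/hr

Concentration = 35200 units ÷ 250 mL = 140.8 units/mL
Drug rate = 6 mL/hr × 140.8 units/mL = 844.8 units/hr
844.8 units/hr ÷ 86 kg = 9.823256 units/kg/hr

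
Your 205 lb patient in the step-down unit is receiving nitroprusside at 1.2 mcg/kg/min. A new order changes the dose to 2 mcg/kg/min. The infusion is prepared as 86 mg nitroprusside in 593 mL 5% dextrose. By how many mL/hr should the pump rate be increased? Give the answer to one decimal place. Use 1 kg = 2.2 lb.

30.8 mL/hr

At the current dose:
Weight = 205 lb ÷ 2.2 lb/kg = 93.18182 kg
Dose = 1.2 mcg/kg/min × 93.18182 kg = 111.8182 mcg/min
111.8182 mcg/min × 60 min/hr = 6709.091 mcg/hr
Concentration = 86 mg ÷ 593 mL = 0.1450253 mg/mL = 145.0253 mcg/mL
Rate = 6709.091 mcg/hr ÷ 145.0253 mcg/mL = 46.26152 mL/hr
At the new dose:
Dose = 2 mcg/kg/min × 93.18182 kg = 186.3636 mcg/min
186.3636 mcg/min × 60 min/hr = 11181.82 mcg/hr
Rate = 11181.82 mcg/hr ÷ 145.0253 mcg/mL = 77.10254 mL/hr
Change = 77.10254 − 46.26152 = 30.84101 mL/hr → 30.84101 mL/hr increase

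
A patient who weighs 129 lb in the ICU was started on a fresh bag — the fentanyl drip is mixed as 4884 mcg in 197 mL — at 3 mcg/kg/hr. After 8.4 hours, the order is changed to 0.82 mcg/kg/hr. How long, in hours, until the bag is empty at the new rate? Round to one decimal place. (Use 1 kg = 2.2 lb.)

70.8 hours

Initial rate:
Weight = 129 lb ÷ 2.2 lb/kg = 58.63636 kg
Dose = 3 mcg/kg/hr × 58.63636 kg = 175.9091 mcg/hr
Concentration = 4884 mcg ÷ 197 mL = 24.79188 mcg/mL
Rate = 175.9091 mcg/hr ÷ 24.79188 mcg/mL = 7.095432 mL/hr
Volume infused so far = 7.095432 mL/hr × 8.4 hr = 59.60163 mL
Volume remaining = 197 − 59.60163 = 137.3984 mL
New rate:
Dose = 0.82 mcg/kg/hr × 58.63636 kg = 48.08182 mcg/hr
Rate = 48.08182 mcg/hr ÷ 24.79188 mcg/mL = 1.939418 mL/hr
Time remaining = 137.3984 mL ÷ 1.939418 mL/hr = 70.84515 hr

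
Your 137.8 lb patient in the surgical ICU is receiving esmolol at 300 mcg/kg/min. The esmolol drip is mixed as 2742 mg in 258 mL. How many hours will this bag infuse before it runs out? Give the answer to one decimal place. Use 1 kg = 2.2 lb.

2.4 hours

Weight = 137.8 lb ÷ 2.2 lb/kg = 62.63636 kg
Dose = 300 mcg/kg/min × 62.63636 kg = 18790.91 mcg/min
18790.91 mcg/min × 60 min/hr = 1127455 mcg/hr
Concentration = 2742 mg ÷ 258 mL = 10.62791 mg/mL = 10627.91 mcg/mL
Rate = 1127455 mcg/hr ÷ 10627.91 mcg/mL = 106.0843 mL/hr
Duration = 258 mL ÷ 106.0843 mL/hr = 2.432027 hr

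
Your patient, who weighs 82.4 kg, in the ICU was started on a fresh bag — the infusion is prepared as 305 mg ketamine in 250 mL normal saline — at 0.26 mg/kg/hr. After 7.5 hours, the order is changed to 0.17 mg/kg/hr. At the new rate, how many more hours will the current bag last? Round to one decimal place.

Initial rate:
Dose = 0.26 mg/kg/hr × 82.4 kg = 21.424 mg/hr
Concentration = 305 mg ÷ 250 mL = 1.22 mg/mL
Rate = 21.424 mg/hr ÷ 1.22 mg/mL = 17.56066 mL/hr
Volume infused so far = 17.56066 mL/hr × 7.5 hr = 131.7049 mL
Volume remaining = 250 − 131.7049 = 118.2951 mL
New rate:
Dose = 0.17 mg/kg/hr × 82.4 kg = 14.008 mg/hr
Rate = 14.008 mg/hr ÷ 1.22 mg/mL = 11.48197 mL/hr
Time remaining = 118.2951 mL ÷ 11.48197 mL/hr = 10.30268 hr

10.3 hours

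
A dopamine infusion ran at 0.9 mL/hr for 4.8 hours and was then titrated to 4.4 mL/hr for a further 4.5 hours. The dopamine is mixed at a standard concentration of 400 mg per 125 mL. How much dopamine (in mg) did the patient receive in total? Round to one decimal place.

77.2 mg

Concentration = 400 mg ÷ 125 mL = 3.2 mg/mL
Stage 1: 0.9 mL/hr × 4.8 hr = 4.32 mL → 4.32 mL × 3.2 mg/mL = 13.824 mg
Stage 2: 4.4 mL/hr × 4.5 hr = 19.8 mL → 19.8 mL × 3.2 mg/mL = 63.36 mg
Total = 13.824 + 63.36 = 77.184 mg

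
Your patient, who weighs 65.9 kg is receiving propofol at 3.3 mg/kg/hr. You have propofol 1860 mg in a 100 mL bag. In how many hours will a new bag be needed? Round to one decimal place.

8.6 hours

Dose = 3.3 mg/kg/hr × 65.9 kg = 217.47 mg/hr
Concentration = 1860 mg ÷ 100 mL = 18.6 mg/mL
Rate = 217.47 mg/hr ÷ 18.6 mg/mL = 11.69194 mL/hr
Duration = 100 mL ÷ 11.69194 mL/hr = 8.552904 hr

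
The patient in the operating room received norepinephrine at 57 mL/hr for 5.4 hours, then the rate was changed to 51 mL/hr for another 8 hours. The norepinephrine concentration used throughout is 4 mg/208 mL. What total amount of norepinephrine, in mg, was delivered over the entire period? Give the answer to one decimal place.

13.8 mg

Concentration = 4 mg ÷ 208 mL = 0.01923077 mg/mL
Stage 1: 57 mL/hr × 5.4 hr = 307.8 mL → 307.8 mL × 0.01923077 mg/mL = 5.919231 mg
Stage 2: 51 mL/hr × 8 hr = 408 mL → 408 mL × 0.01923077 mg/mL = 7.846154 mg
Total = 5.919231 + 7.846154 = 13.76538 mg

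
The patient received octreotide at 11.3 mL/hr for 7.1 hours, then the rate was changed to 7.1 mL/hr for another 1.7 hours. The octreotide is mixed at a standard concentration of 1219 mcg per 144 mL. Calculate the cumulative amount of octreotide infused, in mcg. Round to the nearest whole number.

Concentration = 1219 mcg ÷ 144 mL = 8.465278 mcg/mL
Stage 1: 11.3 mL/hr × 7.1 hr = 80.23 mL → 80.23 mL × 8.465278 mcg/mL = 679.1692 mcg
Stage 2: 7.1 mL/hr × 1.7 hr = 12.07 mL → 12.07 mL × 8.465278 mcg/mL = 102.1759 mcg
Total = 679.1692 + 102.1759 = 781.3451 mcg

781 mcg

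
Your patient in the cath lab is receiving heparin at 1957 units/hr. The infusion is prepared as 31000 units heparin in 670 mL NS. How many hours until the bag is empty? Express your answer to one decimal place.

Concentration = 31000 units ÷ 670 mL = 46.26866 units/mL
Rate = 1957 units/hr ÷ 46.26866 units/mL = 42.29645 mL/hr
Duration = 670 mL ÷ 42.29645 mL/hr = 15.84057 hr

15.8 hours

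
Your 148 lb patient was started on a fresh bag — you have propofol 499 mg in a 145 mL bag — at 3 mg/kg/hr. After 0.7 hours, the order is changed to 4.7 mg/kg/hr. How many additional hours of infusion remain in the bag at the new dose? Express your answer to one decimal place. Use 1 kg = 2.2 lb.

1.1 hours

Initial rate:
Weight = 148 lb ÷ 2.2 lb/kg = 67.27273 kg
Dose = 3 mg/kg/hr × 67.27273 kg = 201.8182 mg/hr
Concentration = 499 mg ÷ 145 mL = 3.441379 mg/mL
Rate = 201.8182 mg/hr ÷ 3.441379 mg/mL = 58.64456 mL/hr
Volume infused so far = 58.64456 mL/hr × 0.7 hr = 41.05119 mL
Volume remaining = 145 − 41.05119 = 103.9488 mL
New rate:
Dose = 4.7 mg/kg/hr × 67.27273 kg = 316.1818 mg/hr
Rate = 316.1818 mg/hr ÷ 3.441379 mg/mL = 91.87648 mL/hr
Time remaining = 103.9488 mL ÷ 91.87648 mL/hr = 1.131397 hr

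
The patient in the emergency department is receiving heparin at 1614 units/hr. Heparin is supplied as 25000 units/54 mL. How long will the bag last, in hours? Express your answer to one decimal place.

Concentration = 25000 units ÷ 54 mL = 462.963 units/mL
Rate = 1614 units/hr ÷ 462.963 units/mL = 3.48624 mL/hr
Duration = 54 mL ÷ 3.48624 mL/hr = 15.48947 hr

15.5 hours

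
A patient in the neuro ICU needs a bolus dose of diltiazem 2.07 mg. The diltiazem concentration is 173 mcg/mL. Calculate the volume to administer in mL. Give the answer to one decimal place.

Concentration = 173 mcg/mL = 0.173 mg/mL
Volume = 2.07 mg ÷ 0.173 mg/mL = 11.96532 mL

12.0 mL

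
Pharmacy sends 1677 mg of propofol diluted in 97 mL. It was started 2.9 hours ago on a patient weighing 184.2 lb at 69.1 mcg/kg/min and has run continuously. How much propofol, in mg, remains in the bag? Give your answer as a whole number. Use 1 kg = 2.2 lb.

Weight = 184.2 lb ÷ 2.2 lb/kg = 83.72727 kg
Dose = 69.1 mcg/kg/min × 83.72727 kg = 5785.555 mcg/min
5785.555 mcg/min × 60 min/hr = 347133.3 mcg/hr
Concentration = 1677 mg ÷ 97 mL = 17.28866 mg/mL = 17288.66 mcg/mL
Rate = 347133.3 mcg/hr ÷ 17288.66 mcg/mL = 20.07867 mL/hr
Volume infused = 20.07867 mL/hr × 2.9 hr = 58.22814 mL
Volume remaining = 97 − 58.22814 = 38.77186 mL
Drug remaining = 38.77186 mL × 17288.66 mcg/mL = 670313.5 mcg = 670.3135 mg

670 mg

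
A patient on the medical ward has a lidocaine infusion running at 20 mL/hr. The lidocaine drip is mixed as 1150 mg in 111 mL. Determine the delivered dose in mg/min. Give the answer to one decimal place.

Concentration = 1150 mg ÷ 111 mL = 10.36036 mg/mL
Drug rate = 20 mL/hr × 10.36036 mg/mL = 207.2072 mg/hr
207.2072 mg/hr ÷ 60 min/hr = 3.453453 mg/min

3.5 mg/min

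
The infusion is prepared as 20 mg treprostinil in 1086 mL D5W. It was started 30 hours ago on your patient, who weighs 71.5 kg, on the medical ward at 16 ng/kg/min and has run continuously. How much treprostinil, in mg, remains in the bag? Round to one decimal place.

17.9 mg

Dose = 16 ng/kg/min × 71.5 kg = 1144 ng/min
1144 ng/min × 60 min/hr = 68640 ng/hr
Concentration = 20 mg ÷ 1086 mL = 0.01841621 mg/mL = 18416.21 ng/mL
Rate = 68640 ng/hr ÷ 18416.21 ng/mL = 3.727152 mL/hr
Volume infused = 3.727152 mL/hr × 30 hr = 111.8146 mL
Volume remaining = 1086 − 111.8146 = 974.1854 mL
Drug remaining = 974.1854 mL × 18416.21 ng/mL = 17940800 ng = 17.9408 mg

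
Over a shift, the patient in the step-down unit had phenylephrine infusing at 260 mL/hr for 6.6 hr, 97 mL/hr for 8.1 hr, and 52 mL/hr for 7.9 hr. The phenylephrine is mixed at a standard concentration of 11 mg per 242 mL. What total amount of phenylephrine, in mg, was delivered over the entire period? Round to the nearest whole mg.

132 mg

Concentration = 11 mg ÷ 242 mL = 0.04545455 mg/mL
Stage 1: 260 mL/hr × 6.6 hr = 1716 mL → 1716 mL × 0.04545455 mg/mL = 78 mg
Stage 2: 97 mL/hr × 8.1 hr = 785.7 mL → 785.7 mL × 0.04545455 mg/mL = 35.71364 mg
Stage 3: 52 mL/hr × 7.9 hr = 410.8 mL → 410.8 mL × 0.04545455 mg/mL = 18.67273 mg
Total = 78 + 35.71364 + 18.67273 = 132.3864 mg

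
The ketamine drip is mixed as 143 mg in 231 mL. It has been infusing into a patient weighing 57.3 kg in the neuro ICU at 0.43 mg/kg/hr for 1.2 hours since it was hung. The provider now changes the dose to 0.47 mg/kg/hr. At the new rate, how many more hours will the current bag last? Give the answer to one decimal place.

4.2 hours

Initial rate:
Dose = 0.43 mg/kg/hr × 57.3 kg = 24.639 mg/hr
Concentration = 143 mg ÷ 231 mL = 0.6190476 mg/mL
Rate = 24.639 mg/hr ÷ 0.6190476 mg/mL = 39.80146 mL/hr
Volume infused so far = 39.80146 mL/hr × 1.2 hr = 47.76175 mL
Volume remaining = 231 − 47.76175 = 183.2382 mL
New rate:
Dose = 0.47 mg/kg/hr × 57.3 kg = 26.931 mg/hr
Rate = 26.931 mg/hr ÷ 0.6190476 mg/mL = 43.50392 mL/hr
Time remaining = 183.2382 mL ÷ 43.50392 mL/hr = 4.211994 hr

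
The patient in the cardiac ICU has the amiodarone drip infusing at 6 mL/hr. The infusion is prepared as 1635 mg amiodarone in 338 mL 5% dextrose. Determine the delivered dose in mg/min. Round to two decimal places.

Concentration = 1635 mg ÷ 338 mL = 4.837278 mg/mL
Drug rate = 6 mL/hr × 4.837278 mg/mL = 29.02367 mg/hr
29.02367 mg/hr ÷ 60 min/hr = 0.4837278 mg/min

0.48 mg/min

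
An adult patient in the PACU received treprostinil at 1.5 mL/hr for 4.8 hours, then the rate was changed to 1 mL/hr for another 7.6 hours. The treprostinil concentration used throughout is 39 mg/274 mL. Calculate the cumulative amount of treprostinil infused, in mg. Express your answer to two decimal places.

2.11 mg

Concentration = 39 mg ÷ 274 mL = 0.1423358 mg/mL
Stage 1: 1.5 mL/hr × 4.8 hr = 7.2 mL → 7.2 mL × 0.1423358 mg/mL = 1.024818 mg
Stage 2: 1 mL/hr × 7.6 hr = 7.6 mL → 7.6 mL × 0.1423358 mg/mL = 1.081752 mg
Total = 1.024818 + 1.081752 = 2.106569 mg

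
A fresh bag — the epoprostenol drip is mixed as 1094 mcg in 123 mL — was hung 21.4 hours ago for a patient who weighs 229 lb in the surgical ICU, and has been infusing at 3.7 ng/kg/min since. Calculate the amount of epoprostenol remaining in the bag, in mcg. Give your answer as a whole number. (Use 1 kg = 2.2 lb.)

599 mcg

Weight = 229 lb ÷ 2.2 lb/kg = 104.0909 kg
Dose = 3.7 ng/kg/min × 104.0909 kg = 385.1364 ng/min
385.1364 ng/min × 60 min/hr = 23108.18 ng/hr
Concentration = 1094 mcg ÷ 123 mL = 8.894309 mcg/mL = 8894.309 ng/mL
Rate = 23108.18 ng/hr ÷ 8894.309 ng/mL = 2.598086 mL/hr
Volume infused = 2.598086 mL/hr × 21.4 hr = 55.59905 mL
Volume remaining = 123 − 55.59905 = 67.40095 mL
Drug remaining = 67.40095 mL × 8894.309 ng/mL = 599484.9 ng = 599.4849 mcg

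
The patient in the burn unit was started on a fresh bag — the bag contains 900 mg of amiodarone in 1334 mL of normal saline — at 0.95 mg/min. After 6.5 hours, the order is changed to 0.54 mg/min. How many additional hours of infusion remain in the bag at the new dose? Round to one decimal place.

16.3 hours

Initial rate:
0.95 mg/min × 60 min/hr = 57 mg/hr
Concentration = 900 mg ÷ 1334 mL = 0.6746627 mg/mL
Rate = 57 mg/hr ÷ 0.6746627 mg/mL = 84.48667 mL/hr
Volume infused so far = 84.48667 mL/hr × 6.5 hr = 549.1633 mL
Volume remaining = 1334 − 549.1633 = 784.8367 mL
New rate:
0.54 mg/min × 60 min/hr = 32.4 mg/hr
Rate = 32.4 mg/hr ÷ 0.6746627 mg/mL = 48.024 mL/hr
Time remaining = 784.8367 mL ÷ 48.024 mL/hr = 16.34259 hr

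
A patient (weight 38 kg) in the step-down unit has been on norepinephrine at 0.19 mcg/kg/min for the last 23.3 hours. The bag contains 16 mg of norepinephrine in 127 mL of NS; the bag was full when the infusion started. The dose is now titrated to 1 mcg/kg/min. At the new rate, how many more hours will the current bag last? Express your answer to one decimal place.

Initial rate:
Dose = 0.19 mcg/kg/min × 38 kg = 7.22 mcg/min
7.22 mcg/min × 60 min/hr = 433.2 mcg/hr
Concentration = 16 mg ÷ 127 mL = 0.1259843 mg/mL = 125.9843 mcg/mL
Rate = 433.2 mcg/hr ÷ 125.9843 mcg/mL = 3.438525 mL/hr
Volume infused so far = 3.438525 mL/hr × 23.3 hr = 80.11763 mL
Volume remaining = 127 − 80.11763 = 46.88237 mL
New rate:
Dose = 1 mcg/kg/min × 38 kg = 38 mcg/min
38 mcg/min × 60 min/hr = 2280 mcg/hr
Rate = 2280 mcg/hr ÷ 125.9843 mcg/mL = 18.0975 mL/hr
Time remaining = 46.88237 mL ÷ 18.0975 mL/hr = 2.590544 hr

2.6 hours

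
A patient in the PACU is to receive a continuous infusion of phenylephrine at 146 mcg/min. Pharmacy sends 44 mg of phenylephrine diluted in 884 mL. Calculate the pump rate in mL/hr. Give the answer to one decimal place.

176.0 mL/hr

146 mcg/min × 60 min/hr = 8760 mcg/hr
Concentration = 44 mg ÷ 884 mL = 0.04977376 mg/mL = 49.77376 mcg/mL
Rate = 8760 mcg/hr ÷ 49.77376 mcg/mL = 175.9964 mL/hr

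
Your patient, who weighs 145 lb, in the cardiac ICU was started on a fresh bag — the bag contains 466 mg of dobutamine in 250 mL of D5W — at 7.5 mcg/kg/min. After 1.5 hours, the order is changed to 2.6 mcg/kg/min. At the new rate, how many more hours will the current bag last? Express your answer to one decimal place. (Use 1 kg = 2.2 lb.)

Initial rate:
Weight = 145 lb ÷ 2.2 lb/kg = 65.90909 kg
Dose = 7.5 mcg/kg/min × 65.90909 kg = 494.3182 mcg/min
494.3182 mcg/min × 60 min/hr = 29659.09 mcg/hr
Concentration = 466 mg ÷ 250 mL = 1.864 mg/mL = 1864 mcg/mL
Rate = 29659.09 mcg/hr ÷ 1864 mcg/mL = 15.91153 mL/hr
Volume infused so far = 15.91153 mL/hr × 1.5 hr = 23.86729 mL
Volume remaining = 250 − 23.86729 = 226.1327 mL
New rate:
Dose = 2.6 mcg/kg/min × 65.90909 kg = 171.3636 mcg/min
171.3636 mcg/min × 60 min/hr = 10281.82 mcg/hr
Rate = 10281.82 mcg/hr ÷ 1864 mcg/mL = 5.515997 mL/hr
Time remaining = 226.1327 mL ÷ 5.515997 mL/hr = 40.9958 hr

41.0 hours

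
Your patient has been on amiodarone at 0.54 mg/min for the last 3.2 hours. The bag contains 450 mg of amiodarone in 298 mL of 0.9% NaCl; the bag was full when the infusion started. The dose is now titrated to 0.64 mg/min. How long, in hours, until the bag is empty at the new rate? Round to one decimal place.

9.0 hours

Initial rate:
0.54 mg/min × 60 min/hr = 32.4 mg/hr
Concentration = 450 mg ÷ 298 mL = 1.510067 mg/mL
Rate = 32.4 mg/hr ÷ 1.510067 mg/mL = 21.456 mL/hr
Volume infused so far = 21.456 mL/hr × 3.2 hr = 68.6592 mL
Volume remaining = 298 − 68.6592 = 229.3408 mL
New rate:
0.64 mg/min × 60 min/hr = 38.4 mg/hr
Rate = 38.4 mg/hr ÷ 1.510067 mg/mL = 25.42933 mL/hr
Time remaining = 229.3408 mL ÷ 25.42933 mL/hr = 9.01875 hr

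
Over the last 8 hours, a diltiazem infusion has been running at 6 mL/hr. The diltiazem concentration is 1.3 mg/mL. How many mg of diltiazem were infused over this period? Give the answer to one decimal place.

62.4 mg

Drug rate = 6 mL/hr × 1.3 mg/mL = 7.8 mg/hr
Total = 7.8 mg/hr × 8 hr = 62.4 mg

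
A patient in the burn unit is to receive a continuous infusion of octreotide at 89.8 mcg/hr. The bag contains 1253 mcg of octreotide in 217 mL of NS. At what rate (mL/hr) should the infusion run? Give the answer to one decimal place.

15.6 mL/hr

Concentration = 1253 mcg ÷ 217 mL = 5.774194 mcg/mL
Rate = 89.8 mcg/hr ÷ 5.774194 mcg/mL = 15.55196 mL/hr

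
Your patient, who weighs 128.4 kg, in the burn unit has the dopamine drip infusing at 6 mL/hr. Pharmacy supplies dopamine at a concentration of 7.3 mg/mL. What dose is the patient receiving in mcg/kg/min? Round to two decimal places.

5.69 mcg/kg/min

Concentration = 7.3 mg/mL = 7300 mcg/mL
Drug rate = 6 mL/hr × 7300 mcg/mL = 43800 mcg/hr
43800 mcg/hr ÷ 60 min/hr = 730 mcg/min
730 mcg/min ÷ 128.4 kg = 5.685358 mcg/kg/min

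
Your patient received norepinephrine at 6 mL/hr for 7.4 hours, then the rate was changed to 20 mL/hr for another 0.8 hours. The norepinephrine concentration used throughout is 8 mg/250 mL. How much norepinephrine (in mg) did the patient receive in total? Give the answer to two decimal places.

Concentration = 8 mg ÷ 250 mL = 0.032 mg/mL
Stage 1: 6 mL/hr × 7.4 hr = 44.4 mL → 44.4 mL × 0.032 mg/mL = 1.4208 mg
Stage 2: 20 mL/hr × 0.8 hr = 16 mL → 16 mL × 0.032 mg/mL = 0.512 mg
Total = 1.4208 + 0.512 = 1.9328 mg

1.93 mg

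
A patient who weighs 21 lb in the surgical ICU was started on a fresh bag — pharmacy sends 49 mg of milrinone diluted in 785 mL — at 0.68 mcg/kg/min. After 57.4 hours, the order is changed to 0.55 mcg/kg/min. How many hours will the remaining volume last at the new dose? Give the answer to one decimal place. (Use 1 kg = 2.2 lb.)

Initial rate:
Weight = 21 lb ÷ 2.2 lb/kg = 9.545455 kg
Dose = 0.68 mcg/kg/min × 9.545455 kg = 6.490909 mcg/min
6.490909 mcg/min × 60 min/hr = 389.4545 mcg/hr
Concentration = 49 mg ÷ 785 mL = 0.06242038 mg/mL = 62.42038 mcg/mL
Rate = 389.4545 mcg/hr ÷ 62.42038 mcg/mL = 6.239221 mL/hr
Volume infused so far = 6.239221 mL/hr × 57.4 hr = 358.1313 mL
Volume remaining = 785 − 358.1313 = 426.8687 mL
New rate:
Dose = 0.55 mcg/kg/min × 9.545455 kg = 5.25 mcg/min
5.25 mcg/min × 60 min/hr = 315 mcg/hr
Rate = 315 mcg/hr ÷ 62.42038 mcg/mL = 5.046429 mL/hr
Time remaining = 426.8687 mL ÷ 5.046429 mL/hr = 84.58828 hr

84.6 hours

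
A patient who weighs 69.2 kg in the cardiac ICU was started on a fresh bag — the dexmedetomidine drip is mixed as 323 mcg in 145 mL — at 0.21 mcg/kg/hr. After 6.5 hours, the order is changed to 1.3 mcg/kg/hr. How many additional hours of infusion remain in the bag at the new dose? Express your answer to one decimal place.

Initial rate:
Dose = 0.21 mcg/kg/hr × 69.2 kg = 14.532 mcg/hr
Concentration = 323 mcg ÷ 145 mL = 2.227586 mcg/mL
Rate = 14.532 mcg/hr ÷ 2.227586 mcg/mL = 6.523653 mL/hr
Volume infused so far = 6.523653 mL/hr × 6.5 hr = 42.40375 mL
Volume remaining = 145 − 42.40375 = 102.5963 mL
New rate:
Dose = 1.3 mcg/kg/hr × 69.2 kg = 89.96 mcg/hr
Rate = 89.96 mcg/hr ÷ 2.227586 mcg/mL = 40.38452 mL/hr
Time remaining = 102.5963 mL ÷ 40.38452 mL/hr = 2.540485 hr

2.5 hours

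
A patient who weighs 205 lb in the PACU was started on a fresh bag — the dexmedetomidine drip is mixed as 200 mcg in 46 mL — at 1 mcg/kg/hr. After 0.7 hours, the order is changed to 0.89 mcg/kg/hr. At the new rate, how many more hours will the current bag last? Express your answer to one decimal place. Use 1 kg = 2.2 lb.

1.6 hours

Initial rate:
Weight = 205 lb ÷ 2.2 lb/kg = 93.18182 kg
Dose = 1 mcg/kg/hr × 93.18182 kg = 93.18182 mcg/hr
Concentration = 200 mcg ÷ 46 mL = 4.347826 mcg/mL
Rate = 93.18182 mcg/hr ÷ 4.347826 mcg/mL = 21.43182 mL/hr
Volume infused so far = 21.43182 mL/hr × 0.7 hr = 15.00227 mL
Volume remaining = 46 − 15.00227 = 30.99773 mL
New rate:
Dose = 0.89 mcg/kg/hr × 93.18182 kg = 82.93182 mcg/hr
Rate = 82.93182 mcg/hr ÷ 4.347826 mcg/mL = 19.07432 mL/hr
Time remaining = 30.99773 mL ÷ 19.07432 mL/hr = 1.625103 hr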